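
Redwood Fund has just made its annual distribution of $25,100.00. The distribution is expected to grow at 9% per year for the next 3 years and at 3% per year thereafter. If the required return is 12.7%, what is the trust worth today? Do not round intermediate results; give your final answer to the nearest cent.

$311590.67

D_1 = 27359.00000
D_2 = 29821.31000
D_3 = 32505.22790
Terminal value at year 3: TV = D_3×(1+g_2)/(r−g_2) = 33480.38474/0.097 = 345158.60554
P_0 = D_1/(1+r)^1 + D_2/(1+r)^2 + D_3/(1+r)^3 + TV/(1+r)^3
    = 24275.95386 + 23478.96159 + 22708.13499 + 241127.61892 = 311590.66935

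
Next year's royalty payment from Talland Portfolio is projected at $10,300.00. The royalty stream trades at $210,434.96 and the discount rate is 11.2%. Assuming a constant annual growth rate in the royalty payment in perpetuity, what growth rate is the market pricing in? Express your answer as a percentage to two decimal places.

P = D₁/(r−g) ⇒ g = r − D₁/P = 0.112 − $10,300.00/$210,434.96 = 0.063054

6.31%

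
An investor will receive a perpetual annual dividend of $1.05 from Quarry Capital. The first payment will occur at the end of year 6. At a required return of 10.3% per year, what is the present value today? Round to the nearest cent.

Value at end of year 5: C / r = $1.05 / 0.103 = $10.1942
Discount to today: PV = $10.1942 / (1 + 0.103)^5 = $10.1942 / 1.632592 = $6.24

$6.24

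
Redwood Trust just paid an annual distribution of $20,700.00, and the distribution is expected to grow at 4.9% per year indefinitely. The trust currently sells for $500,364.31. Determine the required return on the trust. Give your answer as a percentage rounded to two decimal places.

9.24%

D₁ = $20,700.00 × 1.049 = $21,714.3000
P = D₁/(r − g) ⇒ r = D₁/P + g = $21,714.3000/$500,364.31 + 0.049 = 0.043397 + 0.049 = 0.092397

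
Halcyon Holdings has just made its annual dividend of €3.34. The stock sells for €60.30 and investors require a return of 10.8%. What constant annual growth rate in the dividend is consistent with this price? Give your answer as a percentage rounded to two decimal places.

4.98%

P = D₀(1+g)/(r−g) ⇒ P(r−g) = D₀(1+g) ⇒ g(P+D₀) = P·r − D₀
g = (P·r − D₀)/(P + D₀) = (€60.30×0.108 − €3.34) / (€60.30 + €3.34) = 0.049849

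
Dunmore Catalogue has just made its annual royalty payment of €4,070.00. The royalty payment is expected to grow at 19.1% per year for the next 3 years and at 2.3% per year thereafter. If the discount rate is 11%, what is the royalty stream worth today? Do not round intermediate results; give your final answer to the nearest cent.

€73197.92

D_1 = 4847.37000
D_2 = 5773.21767
D_3 = 6875.90224
Terminal value at year 3: TV = D_3×(1+g_2)/(r−g_2) = 7034.04800/0.087 = 80851.12640
P_0 = D_1/(1+r)^1 + D_2/(1+r)^2 + D_3/(1+r)^3 + TV/(1+r)^3
    = 4367.00000 + 4685.67297 + 5027.60046 + 59117.64679 = 73197.92022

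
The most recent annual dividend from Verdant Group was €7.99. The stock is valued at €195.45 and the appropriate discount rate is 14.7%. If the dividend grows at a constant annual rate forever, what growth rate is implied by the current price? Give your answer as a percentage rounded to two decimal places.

10.20%

P = D₀(1+g)/(r−g) ⇒ P(r−g) = D₀(1+g) ⇒ g(P+D₀) = P·r − D₀
g = (P·r − D₀)/(P + D₀) = (€195.45×0.147 − €7.99) / (€195.45 + €7.99) = 0.101952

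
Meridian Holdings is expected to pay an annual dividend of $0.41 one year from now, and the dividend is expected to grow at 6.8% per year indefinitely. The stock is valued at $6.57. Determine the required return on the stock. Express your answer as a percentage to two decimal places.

P = D₁/(r − g) ⇒ r = D₁/P + g = $0.4100/$6.57 + 0.068 = 0.062405 + 0.068 = 0.130405

13.04%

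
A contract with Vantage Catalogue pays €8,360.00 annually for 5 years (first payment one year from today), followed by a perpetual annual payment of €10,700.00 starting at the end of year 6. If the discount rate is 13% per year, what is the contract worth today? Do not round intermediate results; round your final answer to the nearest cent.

PV of 5-year annuity: €8,360.00 × [1 − (1+0.13)^−5] / 0.13 = 29404.05335
Perpetuity value at year 5: €10,700.00 / 0.13 = 82307.69231
PV of perpetuity: 82307.69231 / (1+0.13)^5 = 44673.31781
Total PV = 29404.05335 + 44673.31781 = 74077.37116

€74077.37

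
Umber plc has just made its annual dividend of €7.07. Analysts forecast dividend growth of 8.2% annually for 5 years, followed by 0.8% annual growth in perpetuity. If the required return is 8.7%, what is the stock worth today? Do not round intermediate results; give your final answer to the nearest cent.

D_1 = 7.64974
D_2 = 8.27702
D_3 = 8.95573
D_4 = 9.69010
D_5 = 10.48469
Terminal value at year 5: TV = D_5×(1+g_2)/(r−g_2) = 10.56857/0.079 = 133.77937
P_0 = D_1/(1+r)^1 + D_2/(1+r)^2 + D_3/(1+r)^3 + D_4/(1+r)^4 + D_5/(1+r)^5 + TV/(1+r)^5
    = 7.03748 + 7.00511 + 6.97289 + 6.94081 + 6.90889 + 88.15388 = 123.01905

€123.02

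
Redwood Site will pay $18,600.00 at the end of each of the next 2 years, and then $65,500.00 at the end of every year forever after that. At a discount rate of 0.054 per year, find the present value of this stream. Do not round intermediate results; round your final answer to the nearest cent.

PV of 2-year annuity: $18,600.00 × [1 − (1+0.054)^−2] / 0.054 = 34389.99888
Perpetuity value at year 2: $65,500.00 / 0.054 = 1212962.96296
PV of perpetuity: 1212962.96296 / (1+0.054)^2 = 1091858.39700
Total PV = 34389.99888 + 1091858.39700 = 1126248.39588

$1126248.40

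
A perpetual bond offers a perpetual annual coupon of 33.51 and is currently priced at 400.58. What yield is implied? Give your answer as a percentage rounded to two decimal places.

8.37%

P = C/r ⇒ r = C/P = 33.51/400.58 = 0.083654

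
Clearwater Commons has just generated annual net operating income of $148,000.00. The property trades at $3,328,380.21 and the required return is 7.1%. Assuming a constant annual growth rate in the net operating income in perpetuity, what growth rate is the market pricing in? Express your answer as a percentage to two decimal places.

P = D₀(1+g)/(r−g) ⇒ P(r−g) = D₀(1+g) ⇒ g(P+D₀) = P·r − D₀
g = (P·r − D₀)/(P + D₀) = ($3,328,380.21×0.071 − $148,000.00) / ($3,328,380.21 + $148,000.00) = 0.025404

2.54%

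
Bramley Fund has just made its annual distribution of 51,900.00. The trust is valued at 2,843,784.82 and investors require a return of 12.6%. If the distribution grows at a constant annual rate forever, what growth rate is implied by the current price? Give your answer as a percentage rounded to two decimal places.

10.58%

P = D₀(1+g)/(r−g) ⇒ P(r−g) = D₀(1+g) ⇒ g(P+D₀) = P·r − D₀
g = (P·r − D₀)/(P + D₀) = (2,843,784.82×0.126 − 51,900.00) / (2,843,784.82 + 51,900.00) = 0.105818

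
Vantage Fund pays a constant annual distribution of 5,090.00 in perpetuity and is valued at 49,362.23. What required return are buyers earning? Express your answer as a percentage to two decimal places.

P = C/r ⇒ r = C/P = 5,090.00/49,362.23 = 0.103115

10.31%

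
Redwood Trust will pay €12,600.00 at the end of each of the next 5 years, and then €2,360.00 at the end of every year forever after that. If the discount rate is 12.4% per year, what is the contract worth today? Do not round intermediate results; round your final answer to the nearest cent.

PV of 5-year annuity: €12,600.00 × [1 − (1+0.124)^−5] / 0.124 = 44973.67802
Perpetuity value at year 5: €2,360.00 / 0.124 = 19032.25806
PV of perpetuity: 19032.25806 / (1+0.124)^5 = 10608.61678
Total PV = 44973.67802 + 10608.61678 = 55582.29481

€55582.29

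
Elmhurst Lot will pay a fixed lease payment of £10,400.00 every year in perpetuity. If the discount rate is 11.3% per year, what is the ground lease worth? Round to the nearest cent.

£92035.40

Level perpetuity: PV = C / r = £10,400.00 / 0.113 = £92,035.40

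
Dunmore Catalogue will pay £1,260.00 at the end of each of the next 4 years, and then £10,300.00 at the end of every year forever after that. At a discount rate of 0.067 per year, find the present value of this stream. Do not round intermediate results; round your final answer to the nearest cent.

£122902.43

PV of 4-year annuity: £1,260.00 × [1 − (1+0.067)^−4] / 0.067 = 4296.95064
Perpetuity value at year 4: £10,300.00 / 0.067 = 153731.34328
PV of perpetuity: 153731.34328 / (1+0.067)^4 = 118605.47695
Total PV = 4296.95064 + 118605.47695 = 122902.42759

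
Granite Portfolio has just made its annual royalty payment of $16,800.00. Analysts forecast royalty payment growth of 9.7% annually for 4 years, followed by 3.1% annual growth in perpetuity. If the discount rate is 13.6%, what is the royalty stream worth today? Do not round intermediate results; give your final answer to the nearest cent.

$205074.15

D_1 = 18429.60000
D_2 = 20217.27120
D_3 = 22178.34651
D_4 = 24329.64612
Terminal value at year 4: TV = D_4×(1+g_2)/(r−g_2) = 25083.86515/0.105 = 238893.95378
P_0 = D_1/(1+r)^1 + D_2/(1+r)^2 + D_3/(1+r)^3 + D_4/(1+r)^4 + TV/(1+r)^4
    = 16223.23944 + 15666.27963 + 15128.44081 + 14609.06652 + 143447.11981 = 205074.14621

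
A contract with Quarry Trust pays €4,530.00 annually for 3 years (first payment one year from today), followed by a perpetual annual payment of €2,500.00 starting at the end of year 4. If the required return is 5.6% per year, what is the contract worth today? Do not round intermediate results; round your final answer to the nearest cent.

PV of 3-year annuity: €4,530.00 × [1 − (1+0.056)^−3] / 0.056 = 12198.91809
Perpetuity value at year 3: €2,500.00 / 0.056 = 44642.85714
PV of perpetuity: 44642.85714 / (1+0.056)^3 = 37910.56239
Total PV = 12198.91809 + 37910.56239 = 50109.48048

€50109.48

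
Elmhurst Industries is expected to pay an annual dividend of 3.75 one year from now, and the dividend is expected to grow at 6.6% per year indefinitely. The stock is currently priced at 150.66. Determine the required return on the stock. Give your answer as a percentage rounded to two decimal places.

9.09%

P = D₁/(r − g) ⇒ r = D₁/P + g = 3.7500/150.66 + 0.066 = 0.024890 + 0.066 = 0.090890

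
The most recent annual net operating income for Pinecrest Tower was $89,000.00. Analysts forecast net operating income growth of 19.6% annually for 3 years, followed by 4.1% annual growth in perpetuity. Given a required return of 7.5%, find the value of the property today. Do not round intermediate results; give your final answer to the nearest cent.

$4084323.30

D_1 = 106444.00000
D_2 = 127307.02400
D_3 = 152259.20070
Terminal value at year 3: TV = D_3×(1+g_2)/(r−g_2) = 158501.82793/0.034 = 4661818.46861
P_0 = D_1/(1+r)^1 + D_2/(1+r)^2 + D_3/(1+r)^3 + TV/(1+r)^3
    = 99017.67442 + 110162.91963 + 122562.65291 + 3752580.04945 = 4084323.29641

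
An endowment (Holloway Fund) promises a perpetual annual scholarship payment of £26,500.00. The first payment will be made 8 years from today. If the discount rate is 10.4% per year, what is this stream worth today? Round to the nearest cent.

£127476.17

Value at end of year 7: C / r = £26,500.00 / 0.104 = £254,807.6923
Discount to today: PV = £254,807.6923 / (1 + 0.104)^7 = £254,807.6923 / 1.998865 = £127,476.17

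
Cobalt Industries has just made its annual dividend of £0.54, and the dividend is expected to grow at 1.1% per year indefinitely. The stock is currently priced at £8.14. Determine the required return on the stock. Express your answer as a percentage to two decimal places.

D₁ = £0.54 × 1.011 = £0.5459
P = D₁/(r − g) ⇒ r = D₁/P + g = £0.5459/£8.14 + 0.011 = 0.067069 + 0.011 = 0.078069

7.81%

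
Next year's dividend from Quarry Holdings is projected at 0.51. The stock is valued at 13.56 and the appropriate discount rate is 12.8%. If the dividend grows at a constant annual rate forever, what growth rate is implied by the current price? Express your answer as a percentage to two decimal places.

P = D₁/(r−g) ⇒ g = r − D₁/P = 0.128 − 0.51/13.56 = 0.090389

9.04%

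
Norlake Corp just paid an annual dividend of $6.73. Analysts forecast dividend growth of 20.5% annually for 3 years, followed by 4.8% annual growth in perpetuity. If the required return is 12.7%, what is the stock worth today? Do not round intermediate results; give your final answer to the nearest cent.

$132.24

D_1 = 8.10965
D_2 = 9.77213
D_3 = 11.77541
Terminal value at year 3: TV = D_3×(1+g_2)/(r−g_2) = 12.34063/0.079 = 156.21056
P_0 = D_1/(1+r)^1 + D_2/(1+r)^2 + D_3/(1+r)^3 + TV/(1+r)^3
    = 7.19579 + 7.69381 + 8.22630 + 109.12862 = 132.24451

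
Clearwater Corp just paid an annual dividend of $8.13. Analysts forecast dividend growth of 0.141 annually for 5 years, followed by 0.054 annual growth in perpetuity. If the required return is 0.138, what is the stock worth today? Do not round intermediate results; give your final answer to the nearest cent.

$144.34

D_1 = 9.27633
D_2 = 10.58429
D_3 = 12.07668
D_4 = 13.77949
D_5 = 15.72240
Terminal value at year 5: TV = D_5×(1+g_2)/(r−g_2) = 16.57141/0.084 = 197.27865
P_0 = D_1/(1+r)^1 + D_2/(1+r)^2 + D_3/(1+r)^3 + D_4/(1+r)^4 + D_5/(1+r)^5 + TV/(1+r)^5
    = 8.15143 + 8.17292 + 8.19447 + 8.21607 + 8.23773 + 103.36388 = 144.33649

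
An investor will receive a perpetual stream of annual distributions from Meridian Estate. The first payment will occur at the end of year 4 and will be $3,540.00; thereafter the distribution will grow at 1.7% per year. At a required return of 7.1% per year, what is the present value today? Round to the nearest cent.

Value at end of year 3: C₁ / (r − g) = $3,540.00 / (0.071 − 0.017) = $65,555.5556
Discount to today: PV = $65,555.5556 / (1 + 0.071)^3 = $65,555.5556 / 1.228481 = $53,363.10

$53363.10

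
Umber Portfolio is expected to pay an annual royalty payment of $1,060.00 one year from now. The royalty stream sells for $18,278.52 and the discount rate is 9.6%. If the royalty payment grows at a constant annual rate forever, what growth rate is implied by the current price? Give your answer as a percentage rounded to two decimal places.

P = D₁/(r−g) ⇒ g = r − D₁/P = 0.096 − $1,060.00/$18,278.52 = 0.038008

3.80%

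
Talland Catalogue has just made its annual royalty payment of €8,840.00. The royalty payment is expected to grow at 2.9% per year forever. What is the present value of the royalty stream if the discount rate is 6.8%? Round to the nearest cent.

D₁ = D₀ × (1 + g) = €8,840.00 × 1.029 = €9,096.3600
Growing perpetuity: P = D₁ / (r − g) = €9,096.3600 / (0.068 − 0.029) = €233,240.00

€233240.00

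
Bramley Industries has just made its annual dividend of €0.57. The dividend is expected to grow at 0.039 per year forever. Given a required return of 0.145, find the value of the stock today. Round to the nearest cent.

€5.59

D₁ = D₀ × (1 + g) = €0.57 × 1.039 = €0.5922
Growing perpetuity: P = D₁ / (r − g) = €0.5922 / (0.145 − 0.039) = €5.59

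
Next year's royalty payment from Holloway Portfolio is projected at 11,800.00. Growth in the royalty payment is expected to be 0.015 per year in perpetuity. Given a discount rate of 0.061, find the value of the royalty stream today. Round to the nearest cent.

Growing perpetuity: P = D₁ / (r − g) = 11,800.0000 / (0.061 − 0.015) = 256,521.74

256521.74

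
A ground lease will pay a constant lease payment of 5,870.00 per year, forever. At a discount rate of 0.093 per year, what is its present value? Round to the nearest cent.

Level perpetuity: PV = C / r = 5,870.00 / 0.093 = 63,118.28

63118.28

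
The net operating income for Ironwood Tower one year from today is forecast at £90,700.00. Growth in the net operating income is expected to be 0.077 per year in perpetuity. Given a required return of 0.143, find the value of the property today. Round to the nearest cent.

£1374242.42

Growing perpetuity: P = D₁ / (r − g) = £90,700.0000 / (0.143 − 0.077) = £1,374,242.42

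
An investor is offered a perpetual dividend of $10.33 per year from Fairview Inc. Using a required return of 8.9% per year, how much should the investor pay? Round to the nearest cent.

Level perpetuity: PV = C / r = $10.33 / 0.089 = $116.07

$116.07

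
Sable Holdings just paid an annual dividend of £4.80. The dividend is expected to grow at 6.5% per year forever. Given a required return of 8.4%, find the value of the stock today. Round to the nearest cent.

£269.05

D₁ = D₀ × (1 + g) = £4.80 × 1.065 = £5.1120
Growing perpetuity: P = D₁ / (r − g) = £5.1120 / (0.084 − 0.065) = £269.05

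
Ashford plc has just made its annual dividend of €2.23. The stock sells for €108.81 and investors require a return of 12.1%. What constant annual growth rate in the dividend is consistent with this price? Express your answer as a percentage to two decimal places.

P = D₀(1+g)/(r−g) ⇒ P(r−g) = D₀(1+g) ⇒ g(P+D₀) = P·r − D₀
g = (P·r − D₀)/(P + D₀) = (€108.81×0.121 − €2.23) / (€108.81 + €2.23) = 0.098487

9.85%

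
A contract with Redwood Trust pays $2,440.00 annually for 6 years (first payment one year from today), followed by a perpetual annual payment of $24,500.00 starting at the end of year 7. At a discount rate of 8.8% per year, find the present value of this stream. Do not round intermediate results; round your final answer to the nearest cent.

$178856.85

PV of 6-year annuity: $2,440.00 × [1 − (1+0.088)^−6] / 0.088 = 11011.21809
Perpetuity value at year 6: $24,500.00 / 0.088 = 278409.09091
PV of perpetuity: 278409.09091 / (1+0.088)^6 = 167845.63059
Total PV = 11011.21809 + 167845.63059 = 178856.84868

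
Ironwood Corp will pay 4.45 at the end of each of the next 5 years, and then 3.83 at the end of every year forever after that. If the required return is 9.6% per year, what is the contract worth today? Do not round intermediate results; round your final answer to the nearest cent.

PV of 5-year annuity: 4.45 × [1 − (1+0.096)^−5] / 0.096 = 17.04280
Perpetuity value at year 5: 3.83 / 0.096 = 39.89583
PV of perpetuity: 39.89583 / (1+0.096)^5 = 25.22753
Total PV = 17.04280 + 25.22753 = 42.27034

42.27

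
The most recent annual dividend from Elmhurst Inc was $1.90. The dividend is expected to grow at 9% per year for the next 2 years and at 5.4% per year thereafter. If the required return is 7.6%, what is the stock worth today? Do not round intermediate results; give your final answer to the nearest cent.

D_1 = 2.07100
D_2 = 2.25739
Terminal value at year 2: TV = D_2×(1+g_2)/(r−g_2) = 2.37929/0.022 = 108.14950
P_0 = D_1/(1+r)^1 + D_2/(1+r)^2 + TV/(1+r)^2
    = 1.92472 + 1.94976 + 93.41142 = 97.28591

$97.29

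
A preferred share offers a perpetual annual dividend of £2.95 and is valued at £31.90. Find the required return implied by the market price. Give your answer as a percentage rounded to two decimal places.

P = C/r ⇒ r = C/P = £2.95/£31.90 = 0.092476

9.25%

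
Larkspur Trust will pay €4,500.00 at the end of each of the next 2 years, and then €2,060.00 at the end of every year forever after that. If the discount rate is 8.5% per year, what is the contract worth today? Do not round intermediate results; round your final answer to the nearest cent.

PV of 2-year annuity: €4,500.00 × [1 − (1+0.085)^−2] / 0.085 = 7970.01423
Perpetuity value at year 2: €2,060.00 / 0.085 = 24235.29412
PV of perpetuity: 24235.29412 / (1+0.085)^2 = 20586.79872
Total PV = 7970.01423 + 20586.79872 = 28556.81294

€28556.81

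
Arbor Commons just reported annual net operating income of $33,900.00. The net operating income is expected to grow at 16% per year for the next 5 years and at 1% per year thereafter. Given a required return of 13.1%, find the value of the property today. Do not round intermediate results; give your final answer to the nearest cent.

D_1 = 39324.00000
D_2 = 45615.84000
D_3 = 52914.37440
D_4 = 61380.67430
D_5 = 71201.58219
Terminal value at year 5: TV = D_5×(1+g_2)/(r−g_2) = 71913.59801/0.121 = 594327.25632
P_0 = D_1/(1+r)^1 + D_2/(1+r)^2 + D_3/(1+r)^3 + D_4/(1+r)^4 + D_5/(1+r)^5 + TV/(1+r)^5
    = 34769.23077 + 35660.74951 + 36575.12770 + 37512.95149 + 38474.82204 + 321153.47321 = 504146.35471

$504146.35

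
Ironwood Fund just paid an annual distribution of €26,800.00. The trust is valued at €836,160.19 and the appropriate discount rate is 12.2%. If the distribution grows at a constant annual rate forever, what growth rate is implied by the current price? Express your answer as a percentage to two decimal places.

8.72%

P = D₀(1+g)/(r−g) ⇒ P(r−g) = D₀(1+g) ⇒ g(P+D₀) = P·r − D₀
g = (P·r − D₀)/(P + D₀) = (€836,160.19×0.122 − €26,800.00) / (€836,160.19 + €26,800.00) = 0.087155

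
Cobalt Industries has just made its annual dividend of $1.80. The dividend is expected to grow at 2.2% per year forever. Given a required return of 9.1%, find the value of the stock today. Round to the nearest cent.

D₁ = D₀ × (1 + g) = $1.80 × 1.022 = $1.8396
Growing perpetuity: P = D₁ / (r − g) = $1.8396 / (0.091 − 0.022) = $26.66

$26.66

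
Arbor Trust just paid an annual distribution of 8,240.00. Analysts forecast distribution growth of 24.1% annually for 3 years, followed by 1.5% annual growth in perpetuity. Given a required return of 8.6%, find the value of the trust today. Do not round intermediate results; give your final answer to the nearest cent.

D_1 = 10225.84000
D_2 = 12690.26744
D_3 = 15748.62189
Terminal value at year 3: TV = D_3×(1+g_2)/(r−g_2) = 15984.85122/0.071 = 225138.74960
P_0 = D_1/(1+r)^1 + D_2/(1+r)^2 + D_3/(1+r)^3 + TV/(1+r)^3
    = 9416.05893 + 10759.97158 + 12295.69496 + 175776.48432 = 208248.20979

208248.21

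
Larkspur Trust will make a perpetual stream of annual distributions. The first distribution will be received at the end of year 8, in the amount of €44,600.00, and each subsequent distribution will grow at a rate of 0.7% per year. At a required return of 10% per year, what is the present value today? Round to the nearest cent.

€246095.18

Value at end of year 7: C₁ / (r − g) = €44,600.00 / (0.1 − 0.007) = €479,569.8925
Discount to today: PV = €479,569.8925 / (1 + 0.1)^7 = €479,569.8925 / 1.948717 = €246,095.18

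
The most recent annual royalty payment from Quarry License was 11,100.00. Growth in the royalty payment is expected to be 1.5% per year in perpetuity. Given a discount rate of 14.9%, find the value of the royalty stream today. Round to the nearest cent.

84078.36

D₁ = D₀ × (1 + g) = 11,100.00 × 1.015 = 11,266.5000
Growing perpetuity: P = D₁ / (r − g) = 11,266.5000 / (0.149 − 0.015) = 84,078.36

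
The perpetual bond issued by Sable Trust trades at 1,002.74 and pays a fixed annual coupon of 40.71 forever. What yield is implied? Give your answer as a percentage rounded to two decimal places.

P = C/r ⇒ r = C/P = 40.71/1,002.74 = 0.040599

4.06%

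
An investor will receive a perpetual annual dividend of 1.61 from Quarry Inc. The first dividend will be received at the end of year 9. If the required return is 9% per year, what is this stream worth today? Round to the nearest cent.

8.98

Value at end of year 8: C / r = 1.61 / 0.09 = 17.8889
Discount to today: PV = 17.8889 / (1 + 0.09)^8 = 17.8889 / 1.992563 = 8.98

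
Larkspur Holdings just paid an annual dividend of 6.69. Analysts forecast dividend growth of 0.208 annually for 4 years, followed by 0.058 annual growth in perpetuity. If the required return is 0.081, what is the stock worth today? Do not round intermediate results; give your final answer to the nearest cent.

D_1 = 8.08152
D_2 = 9.76248
D_3 = 11.79307
D_4 = 14.24603
Terminal value at year 4: TV = D_4×(1+g_2)/(r−g_2) = 15.07230/0.023 = 655.31738
P_0 = D_1/(1+r)^1 + D_2/(1+r)^2 + D_3/(1+r)^3 + D_4/(1+r)^4 + TV/(1+r)^4
    = 7.47597 + 8.35427 + 9.33576 + 10.43256 + 479.89797 = 515.49653

515.50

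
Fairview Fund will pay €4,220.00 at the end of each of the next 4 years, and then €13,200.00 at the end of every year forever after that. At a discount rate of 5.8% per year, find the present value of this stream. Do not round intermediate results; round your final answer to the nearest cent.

€196326.52

PV of 4-year annuity: €4,220.00 × [1 − (1+0.058)^−4] / 0.058 = 14689.96306
Perpetuity value at year 4: €13,200.00 / 0.058 = 227586.20690
PV of perpetuity: 227586.20690 / (1+0.058)^4 = 181636.55942
Total PV = 14689.96306 + 181636.55942 = 196326.52248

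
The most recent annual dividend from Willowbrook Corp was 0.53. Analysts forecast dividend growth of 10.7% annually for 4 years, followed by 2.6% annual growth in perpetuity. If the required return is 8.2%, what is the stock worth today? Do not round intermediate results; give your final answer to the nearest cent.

D_1 = 0.58671
D_2 = 0.64949
D_3 = 0.71898
D_4 = 0.79591
Terminal value at year 4: TV = D_4×(1+g_2)/(r−g_2) = 0.81661/0.056 = 14.58229
P_0 = D_1/(1+r)^1 + D_2/(1+r)^2 + D_3/(1+r)^3 + D_4/(1+r)^4 + TV/(1+r)^4
    = 0.54225 + 0.55477 + 0.56759 + 0.58071 + 10.63939 = 12.88471

12.88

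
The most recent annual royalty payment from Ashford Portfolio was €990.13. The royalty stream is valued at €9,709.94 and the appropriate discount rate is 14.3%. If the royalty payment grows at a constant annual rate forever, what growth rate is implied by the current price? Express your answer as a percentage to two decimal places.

3.72%

P = D₀(1+g)/(r−g) ⇒ P(r−g) = D₀(1+g) ⇒ g(P+D₀) = P·r − D₀
g = (P·r − D₀)/(P + D₀) = (€9,709.94×0.143 − €990.13) / (€9,709.94 + €990.13) = 0.037233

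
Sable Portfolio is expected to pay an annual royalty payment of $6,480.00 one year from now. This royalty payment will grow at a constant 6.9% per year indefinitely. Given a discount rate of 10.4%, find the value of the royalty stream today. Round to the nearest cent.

$185142.86

Growing perpetuity: P = D₁ / (r − g) = $6,480.0000 / (0.104 − 0.069) = $185,142.86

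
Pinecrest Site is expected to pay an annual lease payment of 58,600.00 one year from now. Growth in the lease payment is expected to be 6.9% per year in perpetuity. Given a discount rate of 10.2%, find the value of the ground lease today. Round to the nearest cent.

Growing perpetuity: P = D₁ / (r − g) = 58,600.0000 / (0.102 − 0.069) = 1,775,757.58

1775757.58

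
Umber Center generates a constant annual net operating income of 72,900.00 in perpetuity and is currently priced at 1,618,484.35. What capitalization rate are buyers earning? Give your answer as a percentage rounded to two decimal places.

P = C/r ⇒ r = C/P = 72,900.00/1,618,484.35 = 0.045042

4.50%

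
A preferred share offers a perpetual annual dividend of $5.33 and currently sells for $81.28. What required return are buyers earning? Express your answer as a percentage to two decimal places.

P = C/r ⇒ r = C/P = $5.33/$81.28 = 0.065576

6.56%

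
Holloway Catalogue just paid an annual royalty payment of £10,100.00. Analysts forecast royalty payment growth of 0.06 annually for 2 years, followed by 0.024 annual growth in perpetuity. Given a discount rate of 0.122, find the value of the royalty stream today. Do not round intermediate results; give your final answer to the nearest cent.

D_1 = 10706.00000
D_2 = 11348.36000
Terminal value at year 2: TV = D_2×(1+g_2)/(r−g_2) = 11620.72064/0.098 = 118578.78204
P_0 = D_1/(1+r)^1 + D_2/(1+r)^2 + TV/(1+r)^2
    = 9541.88948 + 9014.61930 + 94193.57307 = 112750.08185

£112750.08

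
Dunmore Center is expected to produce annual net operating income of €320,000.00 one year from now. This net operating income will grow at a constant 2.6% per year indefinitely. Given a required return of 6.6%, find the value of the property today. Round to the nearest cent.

Growing perpetuity: P = D₁ / (r − g) = €320,000.0000 / (0.066 − 0.026) = €8,000,000.00

€8000000.00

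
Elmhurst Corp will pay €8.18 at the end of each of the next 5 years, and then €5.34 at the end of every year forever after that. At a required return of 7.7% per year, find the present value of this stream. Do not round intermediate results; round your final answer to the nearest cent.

€80.78

PV of 5-year annuity: €8.18 × [1 − (1+0.077)^−5] / 0.077 = 32.92025
Perpetuity value at year 5: €5.34 / 0.077 = 69.35065
PV of perpetuity: 69.35065 / (1+0.077)^5 = 47.85993
Total PV = 32.92025 + 47.85993 = 80.78017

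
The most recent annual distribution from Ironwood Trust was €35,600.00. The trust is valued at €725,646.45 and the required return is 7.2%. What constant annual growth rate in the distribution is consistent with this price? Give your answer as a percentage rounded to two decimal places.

2.19%

P = D₀(1+g)/(r−g) ⇒ P(r−g) = D₀(1+g) ⇒ g(P+D₀) = P·r − D₀
g = (P·r − D₀)/(P + D₀) = (€725,646.45×0.072 − €35,600.00) / (€725,646.45 + €35,600.00) = 0.021867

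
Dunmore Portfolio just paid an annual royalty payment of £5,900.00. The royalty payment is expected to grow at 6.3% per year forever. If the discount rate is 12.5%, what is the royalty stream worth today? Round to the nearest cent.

£101156.45

D₁ = D₀ × (1 + g) = £5,900.00 × 1.063 = £6,271.7000
Growing perpetuity: P = D₁ / (r − g) = £6,271.7000 / (0.125 − 0.063) = £101,156.45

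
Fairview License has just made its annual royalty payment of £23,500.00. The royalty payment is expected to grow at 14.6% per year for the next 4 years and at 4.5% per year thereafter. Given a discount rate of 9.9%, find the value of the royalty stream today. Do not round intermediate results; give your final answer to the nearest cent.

£642186.71

D_1 = 26931.00000
D_2 = 30862.92600
D_3 = 35368.91320
D_4 = 40532.77452
Terminal value at year 4: TV = D_4×(1+g_2)/(r−g_2) = 42356.74938/0.054 = 784384.24771
P_0 = D_1/(1+r)^1 + D_2/(1+r)^2 + D_3/(1+r)^3 + D_4/(1+r)^4 + TV/(1+r)^4
    = 24505.00455 + 25552.98928 + 26645.79227 + 27785.33025 + 537697.59469 = 642186.71104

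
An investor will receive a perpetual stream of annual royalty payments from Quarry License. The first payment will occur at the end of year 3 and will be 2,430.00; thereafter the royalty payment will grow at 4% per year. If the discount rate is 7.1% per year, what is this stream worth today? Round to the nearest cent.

68338.53

Value at end of year 2: C₁ / (r − g) = 2,430.00 / (0.071 − 0.04) = 78,387.0968
Discount to today: PV = 78,387.0968 / (1 + 0.071)^2 = 78,387.0968 / 1.147041 = 68,338.53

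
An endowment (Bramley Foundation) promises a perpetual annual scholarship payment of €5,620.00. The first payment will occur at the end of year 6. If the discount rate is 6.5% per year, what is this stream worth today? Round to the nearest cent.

Value at end of year 5: C / r = €5,620.00 / 0.065 = €86,461.5385
Discount to today: PV = €86,461.5385 / (1 + 0.065)^5 = €86,461.5385 / 1.370087 = €63,106.62

€63106.62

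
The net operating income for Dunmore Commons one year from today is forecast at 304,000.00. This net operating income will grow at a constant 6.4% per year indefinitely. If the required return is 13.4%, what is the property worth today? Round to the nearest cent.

4342857.14

Growing perpetuity: P = D₁ / (r − g) = 304,000.0000 / (0.134 − 0.064) = 4,342,857.14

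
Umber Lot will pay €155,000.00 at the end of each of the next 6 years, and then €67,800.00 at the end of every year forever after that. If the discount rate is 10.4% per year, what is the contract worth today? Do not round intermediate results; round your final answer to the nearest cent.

PV of 6-year annuity: €155,000.00 × [1 − (1+0.104)^−6] / 0.104 = 667225.25979
Perpetuity value at year 6: €67,800.00 / 0.104 = 651923.07692
PV of perpetuity: 651923.07692 / (1+0.104)^6 = 360065.83425
Total PV = 667225.25979 + 360065.83425 = 1027291.09404

€1027291.09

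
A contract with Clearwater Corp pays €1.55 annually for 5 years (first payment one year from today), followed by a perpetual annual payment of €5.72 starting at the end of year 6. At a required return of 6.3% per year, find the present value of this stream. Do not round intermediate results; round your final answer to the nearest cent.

PV of 5-year annuity: €1.55 × [1 − (1+0.063)^−5] / 0.063 = 6.47622
Perpetuity value at year 5: €5.72 / 0.063 = 90.79365
PV of perpetuity: 90.79365 / (1+0.063)^5 = 66.89431
Total PV = 6.47622 + 66.89431 = 73.37053

€73.37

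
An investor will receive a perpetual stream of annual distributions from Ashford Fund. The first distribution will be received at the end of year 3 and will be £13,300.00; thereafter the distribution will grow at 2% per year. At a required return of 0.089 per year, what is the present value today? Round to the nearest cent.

£162534.96

Value at end of year 2: C₁ / (r − g) = £13,300.00 / (0.089 − 0.02) = £192,753.6232
Discount to today: PV = £192,753.6232 / (1 + 0.089)^2 = £192,753.6232 / 1.185921 = £162,534.96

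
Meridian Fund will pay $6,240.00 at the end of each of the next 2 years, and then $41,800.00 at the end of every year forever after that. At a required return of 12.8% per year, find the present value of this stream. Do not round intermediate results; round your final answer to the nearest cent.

$267090.14

PV of 2-year annuity: $6,240.00 × [1 − (1+0.128)^−2] / 0.128 = 10436.09476
Perpetuity value at year 2: $41,800.00 / 0.128 = 326562.50000
PV of perpetuity: 326562.50000 / (1+0.128)^2 = 256654.04469
Total PV = 10436.09476 + 256654.04469 = 267090.13945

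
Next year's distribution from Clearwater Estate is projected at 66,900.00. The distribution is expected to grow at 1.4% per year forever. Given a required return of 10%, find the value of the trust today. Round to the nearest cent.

Growing perpetuity: P = D₁ / (r − g) = 66,900.0000 / (0.1 − 0.014) = 777,906.98

777906.98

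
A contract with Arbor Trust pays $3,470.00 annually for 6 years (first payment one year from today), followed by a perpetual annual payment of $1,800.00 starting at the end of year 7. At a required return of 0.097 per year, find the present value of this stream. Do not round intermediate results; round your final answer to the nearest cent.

PV of 6-year annuity: $3,470.00 × [1 − (1+0.097)^−6] / 0.097 = 15246.55070
Perpetuity value at year 6: $1,800.00 / 0.097 = 18556.70103
PV of perpetuity: 18556.70103 / (1+0.097)^6 = 10647.82747
Total PV = 15246.55070 + 10647.82747 = 25894.37817

$25894.38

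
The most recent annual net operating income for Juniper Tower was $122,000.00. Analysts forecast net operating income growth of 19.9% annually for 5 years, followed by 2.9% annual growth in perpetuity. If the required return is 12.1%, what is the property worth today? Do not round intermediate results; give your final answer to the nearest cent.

$2659875.94

D_1 = 146278.00000
D_2 = 175387.32200
D_3 = 210289.39908
D_4 = 252136.98949
D_5 = 302312.25040
Terminal value at year 5: TV = D_5×(1+g_2)/(r−g_2) = 311079.30567/0.092 = 3381296.80071
P_0 = D_1/(1+r)^1 + D_2/(1+r)^2 + D_3/(1+r)^3 + D_4/(1+r)^4 + D_5/(1+r)^5 + TV/(1+r)^5
    = 130488.84924 + 139568.35882 + 149279.62732 + 159666.61299 + 170776.33271 + 1910096.15613 = 2659875.93722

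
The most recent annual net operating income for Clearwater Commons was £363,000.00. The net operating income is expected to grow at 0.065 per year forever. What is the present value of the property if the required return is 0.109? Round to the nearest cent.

£8786250.00

D₁ = D₀ × (1 + g) = £363,000.00 × 1.065 = £386,595.0000
Growing perpetuity: P = D₁ / (r − g) = £386,595.0000 / (0.109 − 0.065) = £8,786,250.00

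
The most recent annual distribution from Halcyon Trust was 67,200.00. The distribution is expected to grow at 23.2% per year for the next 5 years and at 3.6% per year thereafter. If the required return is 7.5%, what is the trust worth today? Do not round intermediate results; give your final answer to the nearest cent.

4044404.65

D_1 = 82790.40000
D_2 = 101997.77280
D_3 = 125661.25609
D_4 = 154814.66750
D_5 = 190731.67036
Terminal value at year 5: TV = D_5×(1+g_2)/(r−g_2) = 197598.01050/0.039 = 5066615.65374
P_0 = D_1/(1+r)^1 + D_2/(1+r)^2 + D_3/(1+r)^3 + D_4/(1+r)^4 + D_5/(1+r)^5 + TV/(1+r)^5
    = 77014.32558 + 88261.99918 + 101152.35627 + 115925.30504 + 132855.79145 + 3529194.87042 = 4044404.64794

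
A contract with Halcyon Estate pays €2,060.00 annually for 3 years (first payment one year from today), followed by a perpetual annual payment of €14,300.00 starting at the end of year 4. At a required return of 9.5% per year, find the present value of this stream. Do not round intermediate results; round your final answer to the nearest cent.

PV of 3-year annuity: €2,060.00 × [1 − (1+0.095)^−3] / 0.095 = 5168.34807
Perpetuity value at year 3: €14,300.00 / 0.095 = 150526.31579
PV of perpetuity: 150526.31579 / (1+0.095)^3 = 114648.94815
Total PV = 5168.34807 + 114648.94815 = 119817.29622

€119817.30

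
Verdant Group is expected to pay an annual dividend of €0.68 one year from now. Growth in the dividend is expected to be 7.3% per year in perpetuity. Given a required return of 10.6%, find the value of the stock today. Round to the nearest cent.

Growing perpetuity: P = D₁ / (r − g) = €0.6800 / (0.106 − 0.073) = €20.61

€20.61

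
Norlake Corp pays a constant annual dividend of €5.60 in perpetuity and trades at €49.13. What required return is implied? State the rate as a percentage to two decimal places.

11.40%

P = C/r ⇒ r = C/P = €5.60/€49.13 = 0.113983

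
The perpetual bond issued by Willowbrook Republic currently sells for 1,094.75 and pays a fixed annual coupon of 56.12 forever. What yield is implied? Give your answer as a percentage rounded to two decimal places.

5.13%

P = C/r ⇒ r = C/P = 56.12/1,094.75 = 0.051263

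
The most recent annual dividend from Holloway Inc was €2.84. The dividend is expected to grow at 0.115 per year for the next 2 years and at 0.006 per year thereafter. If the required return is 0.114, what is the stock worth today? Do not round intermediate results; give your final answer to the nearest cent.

D_1 = 3.16660
D_2 = 3.53076
Terminal value at year 2: TV = D_2×(1+g_2)/(r−g_2) = 3.55194/0.108 = 32.88837
P_0 = D_1/(1+r)^1 + D_2/(1+r)^2 + TV/(1+r)^2
    = 2.84255 + 2.84510 + 26.50159 = 32.18924

€32.19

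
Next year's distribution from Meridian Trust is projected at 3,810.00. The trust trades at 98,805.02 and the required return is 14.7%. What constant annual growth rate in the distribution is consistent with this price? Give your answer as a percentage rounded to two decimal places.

P = D₁/(r−g) ⇒ g = r − D₁/P = 0.147 − 3,810.00/98,805.02 = 0.108439

10.84%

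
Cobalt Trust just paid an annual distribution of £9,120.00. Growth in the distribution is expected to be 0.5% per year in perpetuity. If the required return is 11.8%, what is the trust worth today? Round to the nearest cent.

D₁ = D₀ × (1 + g) = £9,120.00 × 1.005 = £9,165.6000
Growing perpetuity: P = D₁ / (r − g) = £9,165.6000 / (0.118 − 0.005) = £81,111.50

£81111.50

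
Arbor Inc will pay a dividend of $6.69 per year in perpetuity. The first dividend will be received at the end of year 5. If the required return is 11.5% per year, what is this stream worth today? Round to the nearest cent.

$37.64

Value at end of year 4: C / r = $6.69 / 0.115 = $58.1739
Discount to today: PV = $58.1739 / (1 + 0.115)^4 = $58.1739 / 1.545608 = $37.64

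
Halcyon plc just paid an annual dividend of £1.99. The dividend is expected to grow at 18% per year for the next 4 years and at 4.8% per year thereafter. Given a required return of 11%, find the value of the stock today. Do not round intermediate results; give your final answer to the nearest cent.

£52.26

D_1 = 2.34820
D_2 = 2.77088
D_3 = 3.26963
D_4 = 3.85817
Terminal value at year 4: TV = D_4×(1+g_2)/(r−g_2) = 4.04336/0.062 = 65.21548
P_0 = D_1/(1+r)^1 + D_2/(1+r)^2 + D_3/(1+r)^3 + D_4/(1+r)^4 + TV/(1+r)^4
    = 2.11550 + 2.24891 + 2.39073 + 2.54149 + 42.95946 = 52.25608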